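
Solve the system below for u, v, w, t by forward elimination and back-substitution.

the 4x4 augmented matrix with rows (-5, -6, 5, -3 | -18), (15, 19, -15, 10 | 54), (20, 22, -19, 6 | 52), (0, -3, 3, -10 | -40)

(2, -4, -4, 4)

Forward elimination on [A|b]:
R2 <- R2 - (-3)*R1:  [ 0  1  0  1  0 ]
R3 <- R3 - (-4)*R1:  [   0   -2    1   -6  -20 ]
R3 <- R3 - (-2)*R2:  [   0    0    1   -4  -20 ]
R4 <- R4 - (-3)*R2:  [   0    0    3   -7  -40 ]
R4 <- R4 - (3)*R3:  [  0   0   0   5  20 ]
Row echelon form:
[ -5  -6  5  -3  |  -18 ]
[  0   1  0   1  |    0 ]
[  0   0  1  -4  |  -20 ]
[  0   0  0   5  |   20 ]
Back-substitution:
t = (20) / 5 = 4
w = (-20 - (-4)*(4)) / 1 = -4
v = (0 - (1)*(4)) / 1 = -4
u = (-18 - (-6)*(-4) - (5)*(-4) - (-3)*(4)) / -5 = 2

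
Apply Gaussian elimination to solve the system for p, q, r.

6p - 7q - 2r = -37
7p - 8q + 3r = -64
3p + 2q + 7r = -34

Forward elimination on [A|b]:
R2 <- R2 - (7/6)*R1:  [      0     1/6    16/3  -125/6 ]
R3 <- R3 - (1/2)*R1:  [     0   11/2      8  -31/2 ]
R3 <- R3 - (33)*R2:  [    0     0  -168   672 ]
Row echelon form:
[ 6   -7    -2  |     -37 ]
[ 0  1/6  16/3  |  -125/6 ]
[ 0    0  -168  |     672 ]
Back-substitution:
r = (672) / -168 = -4
q = (-125/6 - (16/3)*(-4)) / (1/6) = 3
p = (-37 - (-7)*(3) - (-2)*(-4)) / 6 = -4

(-4, 3, -4)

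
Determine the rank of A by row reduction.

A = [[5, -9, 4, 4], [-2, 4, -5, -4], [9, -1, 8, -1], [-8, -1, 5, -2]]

Row reduction:
R2 <- R2 - (-2/5)*R1:  [     0    2/5  -17/5  -12/5 ]
R3 <- R3 - (9/5)*R1:  [     0   76/5    4/5  -41/5 ]
R4 <- R4 - (-8/5)*R1:  [     0  -77/5   57/5   22/5 ]
R3 <- R3 - (38)*R2:  [   0    0  130   83 ]
R4 <- R4 - (-77/2)*R2:  [      0       0  -239/2     -88 ]
R4 <- R4 - (-239/260)*R3:  [         0          0          0  -3043/260 ]
Row echelon form:
[ 5   -9      4          4 ]
[ 0  2/5  -17/5      -12/5 ]
[ 0    0    130         83 ]
[ 0    0      0  -3043/260 ]
Nonzero rows / pivot columns: 4

rank(A) = 4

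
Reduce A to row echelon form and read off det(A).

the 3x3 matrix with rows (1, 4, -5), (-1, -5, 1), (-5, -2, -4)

det(A) = 101

Forward elimination:
R2 <- R2 - (-1)*R1:  [  0  -1  -4 ]
R3 <- R3 - (-5)*R1:  [   0   18  -29 ]
R3 <- R3 - (-18)*R2:  [    0     0  -101 ]
Upper-triangular form:
[ 1   4    -5 ]
[ 0  -1    -4 ]
[ 0   0  -101 ]
det(A) = (-1)^0 * (1) * (-1) * (-101) = 101  (0 row swaps -> sign +1)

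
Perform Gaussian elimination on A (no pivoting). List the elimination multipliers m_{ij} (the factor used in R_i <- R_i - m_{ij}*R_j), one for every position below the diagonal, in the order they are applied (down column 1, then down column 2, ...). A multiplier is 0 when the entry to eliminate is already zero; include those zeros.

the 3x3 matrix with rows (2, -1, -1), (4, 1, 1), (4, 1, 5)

Forward elimination:
R2 <- R2 - (2)*R1:  [ 0  3  3 ]
R3 <- R3 - (2)*R1:  [ 0  3  7 ]
R3 <- R3 - (1)*R2:  [ 0  0  4 ]
Multipliers (in order of application): m_{21} = 2, m_{31} = 2, m_{32} = 1

multipliers: 2, 2, 1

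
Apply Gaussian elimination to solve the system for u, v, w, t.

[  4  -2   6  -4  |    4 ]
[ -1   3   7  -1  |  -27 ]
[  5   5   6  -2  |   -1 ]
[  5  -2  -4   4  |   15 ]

Forward elimination on [A|b]:
R2 <- R2 - (-1/4)*R1:  [    0   5/2  17/2    -2   -26 ]
R3 <- R3 - (5/4)*R1:  [    0  15/2  -3/2     3    -6 ]
R4 <- R4 - (5/4)*R1:  [     0    1/2  -23/2      9     10 ]
R3 <- R3 - (3)*R2:  [   0    0  -27    9   72 ]
R4 <- R4 - (1/5)*R2:  [     0      0  -66/5   47/5   76/5 ]
R4 <- R4 - (22/45)*R3:  [   0    0    0    5  -20 ]
Row echelon form:
[ 4   -2     6  -4  |    4 ]
[ 0  5/2  17/2  -2  |  -26 ]
[ 0    0   -27   9  |   72 ]
[ 0    0     0   5  |  -20 ]
Back-substitution:
t = (-20) / 5 = -4
w = (72 - (9)*(-4)) / -27 = -4
v = (-26 - (17/2)*(-4) - (-2)*(-4)) / (5/2) = 0
u = (4 - (-2)*(0) - (6)*(-4) - (-4)*(-4)) / 4 = 3

(3, 0, -4, -4)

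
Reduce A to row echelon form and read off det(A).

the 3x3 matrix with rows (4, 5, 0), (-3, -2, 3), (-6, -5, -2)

det(A) = -44

Forward elimination:
R2 <- R2 - (-3/4)*R1:  [   0  7/4    3 ]
R3 <- R3 - (-3/2)*R1:  [   0  5/2   -2 ]
R3 <- R3 - (10/7)*R2:  [     0      0  -44/7 ]
Upper-triangular form:
[ 4    5      0 ]
[ 0  7/4      3 ]
[ 0    0  -44/7 ]
det(A) = (-1)^0 * (4) * (7/4) * (-44/7) = -44  (0 row swaps -> sign +1)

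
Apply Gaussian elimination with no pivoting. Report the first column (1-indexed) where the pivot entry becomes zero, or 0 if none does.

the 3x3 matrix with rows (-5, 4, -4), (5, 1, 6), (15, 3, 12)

first zero-pivot column = 0

Naive forward elimination:
R2 <- R2 - (-1)*R1:  [ 0  5  2 ]
R3 <- R3 - (-3)*R1:  [  0  15   0 ]
R3 <- R3 - (3)*R2:  [  0   0  -6 ]
All pivots nonzero; naive elimination completes without hitting a zero pivot.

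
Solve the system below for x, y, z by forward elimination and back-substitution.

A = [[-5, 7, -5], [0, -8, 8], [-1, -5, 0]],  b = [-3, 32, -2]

Forward elimination on [A|b]:
R3 <- R3 - (1/5)*R1:  [     0  -32/5      1   -7/5 ]
R3 <- R3 - (4/5)*R2:  [     0      0  -27/5    -27 ]
Row echelon form:
[ -5   7     -5  |   -3 ]
[  0  -8      8  |   32 ]
[  0   0  -27/5  |  -27 ]
Back-substitution:
z = (-27) / (-27/5) = 5
y = (32 - (8)*(5)) / -8 = 1
x = (-3 - (7)*(1) - (-5)*(5)) / -5 = -3

(-3, 1, 5)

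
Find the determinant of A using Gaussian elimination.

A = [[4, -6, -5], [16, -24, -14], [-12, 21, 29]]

det(A) = -72

Forward elimination:
R2 <- R2 - (4)*R1:  [ 0  0  6 ]
R3 <- R3 - (-3)*R1:  [  0   3  14 ]
R2 <-> R3   (pivot in column 2 was zero)
[ 4  -6  -5 ]
[ 0   3  14 ]
[ 0   0   6 ]
Upper-triangular form:
[ 4  -6  -5 ]
[ 0   3  14 ]
[ 0   0   6 ]
det(A) = (-1)^1 * (4) * (3) * (6) = -72  (1 row swap -> sign -1)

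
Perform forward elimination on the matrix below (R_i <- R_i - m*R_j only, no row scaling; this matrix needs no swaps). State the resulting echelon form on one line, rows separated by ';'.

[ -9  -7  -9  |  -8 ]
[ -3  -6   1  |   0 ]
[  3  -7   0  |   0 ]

Forward elimination:
R2 <- R2 - (1/3)*R1:  [     0  -11/3      4    8/3 ]
R3 <- R3 - (-1/3)*R1:  [     0  -28/3     -3   -8/3 ]
R3 <- R3 - (28/11)*R2:  [       0        0  -145/11  -104/11 ]
Row echelon form:
[ -9     -7       -9  |       -8 ]
[  0  -11/3        4  |      8/3 ]
[  0      0  -145/11  |  -104/11 ]

REF = [-9 -7 -9 -8; 0 -11/3 4 8/3; 0 0 -145/11 -104/11]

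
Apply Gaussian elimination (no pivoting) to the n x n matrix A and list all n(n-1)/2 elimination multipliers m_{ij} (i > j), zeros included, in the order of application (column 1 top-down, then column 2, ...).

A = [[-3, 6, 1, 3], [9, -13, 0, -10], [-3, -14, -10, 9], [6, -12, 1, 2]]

Forward elimination:
R2 <- R2 - (-3)*R1:  [  0   5   3  -1 ]
R3 <- R3 - (1)*R1:  [   0  -20  -11    6 ]
R4 <- R4 - (-2)*R1:  [ 0  0  3  8 ]
R3 <- R3 - (-4)*R2:  [ 0  0  1  2 ]
R4: entry in column 2 is already 0 -> m_{42} = 0 (no row operation needed)
R4 <- R4 - (3)*R3:  [ 0  0  0  2 ]
Multipliers (in order of application): m_{21} = -3, m_{31} = 1, m_{41} = -2, m_{32} = -4, m_{42} = 0, m_{43} = 3

multipliers: -3, 1, -2, -4, 0, 3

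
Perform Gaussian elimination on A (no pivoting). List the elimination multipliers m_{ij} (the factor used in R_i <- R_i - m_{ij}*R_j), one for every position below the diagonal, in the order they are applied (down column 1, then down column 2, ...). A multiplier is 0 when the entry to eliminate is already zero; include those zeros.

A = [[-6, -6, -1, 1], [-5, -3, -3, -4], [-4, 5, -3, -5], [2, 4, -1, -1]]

multipliers: 5/6, 2/3, -1/3, 9/2, 1, 10/89

Forward elimination:
R2 <- R2 - (5/6)*R1:  [     0      2  -13/6  -29/6 ]
R3 <- R3 - (2/3)*R1:  [     0      9   -7/3  -17/3 ]
R4 <- R4 - (-1/3)*R1:  [    0     2  -4/3  -2/3 ]
R3 <- R3 - (9/2)*R2:  [      0       0   89/12  193/12 ]
R4 <- R4 - (1)*R2:  [    0     0   5/6  25/6 ]
R4 <- R4 - (10/89)*R3:  [      0       0       0  210/89 ]
Multipliers (in order of application): m_{21} = 5/6, m_{31} = 2/3, m_{41} = -1/3, m_{32} = 9/2, m_{42} = 1, m_{43} = 10/89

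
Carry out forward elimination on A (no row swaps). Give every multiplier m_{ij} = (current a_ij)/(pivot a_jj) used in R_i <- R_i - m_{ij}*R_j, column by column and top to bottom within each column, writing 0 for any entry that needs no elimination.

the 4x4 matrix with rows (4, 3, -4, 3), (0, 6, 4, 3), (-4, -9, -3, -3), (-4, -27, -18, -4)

multipliers: 0, -1, -1, -1, -4, 2

Forward elimination:
R2: entry in column 1 is already 0 -> m_{21} = 0 (no row operation needed)
R3 <- R3 - (-1)*R1:  [  0  -6  -7   0 ]
R4 <- R4 - (-1)*R1:  [   0  -24  -22   -1 ]
R3 <- R3 - (-1)*R2:  [  0   0  -3   3 ]
R4 <- R4 - (-4)*R2:  [  0   0  -6  11 ]
R4 <- R4 - (2)*R3:  [ 0  0  0  5 ]
Multipliers (in order of application): m_{21} = 0, m_{31} = -1, m_{41} = -1, m_{32} = -1, m_{42} = -4, m_{43} = 2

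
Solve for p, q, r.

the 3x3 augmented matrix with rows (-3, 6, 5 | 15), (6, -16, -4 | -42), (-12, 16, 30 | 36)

Forward elimination on [A|b]:
R2 <- R2 - (-2)*R1:  [   0   -4    6  -12 ]
R3 <- R3 - (4)*R1:  [   0   -8   10  -24 ]
R3 <- R3 - (2)*R2:  [  0   0  -2   0 ]
Row echelon form:
[ -3   6   5  |   15 ]
[  0  -4   6  |  -12 ]
[  0   0  -2  |    0 ]
Back-substitution:
r = (0) / -2 = 0
q = (-12 - (6)*(0)) / -4 = 3
p = (15 - (6)*(3) - (5)*(0)) / -3 = 1

(1, 3, 0)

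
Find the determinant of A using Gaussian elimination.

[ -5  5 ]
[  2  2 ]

Forward elimination:
R2 <- R2 - (-2/5)*R1:  [ 0  4 ]
Upper-triangular form:
[ -5  5 ]
[  0  4 ]
det(A) = (-1)^0 * (-5) * (4) = -20  (0 row swaps -> sign +1)

det(A) = -20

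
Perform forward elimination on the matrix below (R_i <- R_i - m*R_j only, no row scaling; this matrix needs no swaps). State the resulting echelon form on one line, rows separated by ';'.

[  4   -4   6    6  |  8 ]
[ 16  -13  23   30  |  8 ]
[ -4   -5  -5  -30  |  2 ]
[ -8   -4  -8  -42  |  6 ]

REF = [4 -4 6 6 8; 0 3 -1 6 -24; 0 0 -2 -6 -62; 0 0 0 -6 -74]

Forward elimination:
R2 <- R2 - (4)*R1:  [   0    3   -1    6  -24 ]
R3 <- R3 - (-1)*R1:  [   0   -9    1  -24   10 ]
R4 <- R4 - (-2)*R1:  [   0  -12    4  -30   22 ]
R3 <- R3 - (-3)*R2:  [   0    0   -2   -6  -62 ]
R4 <- R4 - (-4)*R2:  [   0    0    0   -6  -74 ]
Row echelon form:
[ 4  -4   6   6  |    8 ]
[ 0   3  -1   6  |  -24 ]
[ 0   0  -2  -6  |  -62 ]
[ 0   0   0  -6  |  -74 ]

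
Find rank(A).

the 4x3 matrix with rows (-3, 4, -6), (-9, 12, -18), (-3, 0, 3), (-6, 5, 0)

rank(A) = 3

Row reduction:
R2 <- R2 - (3)*R1:  [ 0  0  0 ]
R3 <- R3 - (1)*R1:  [  0  -4   9 ]
R4 <- R4 - (2)*R1:  [  0  -3  12 ]
R2 <-> R3   (pivot in column 2 was zero)
[ -3   4  -6 ]
[  0  -4   9 ]
[  0   0   0 ]
[  0  -3  12 ]
R4 <- R4 - (3/4)*R2:  [    0     0  21/4 ]
R3 <-> R4   (pivot in column 3 was zero)
[ -3   4    -6 ]
[  0  -4     9 ]
[  0   0  21/4 ]
[  0   0     0 ]
Row echelon form:
[ -3   4    -6 ]
[  0  -4     9 ]
[  0   0  21/4 ]
[  0   0     0 ]
Nonzero rows / pivot columns: 3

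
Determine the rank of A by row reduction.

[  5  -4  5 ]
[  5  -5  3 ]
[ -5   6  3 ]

rank(A) = 3

Row reduction:
R2 <- R2 - (1)*R1:  [  0  -1  -2 ]
R3 <- R3 - (-1)*R1:  [ 0  2  8 ]
R3 <- R3 - (-2)*R2:  [ 0  0  4 ]
Row echelon form:
[ 5  -4   5 ]
[ 0  -1  -2 ]
[ 0   0   4 ]
Nonzero rows / pivot columns: 3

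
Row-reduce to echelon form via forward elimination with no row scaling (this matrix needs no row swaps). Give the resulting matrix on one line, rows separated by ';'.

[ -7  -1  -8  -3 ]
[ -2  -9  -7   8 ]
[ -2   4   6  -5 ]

REF = [-7 -1 -8 -3; 0 -61/7 -33/7 62/7; 0 0 364/61 13/61]

Forward elimination:
R2 <- R2 - (2/7)*R1:  [     0  -61/7  -33/7   62/7 ]
R3 <- R3 - (2/7)*R1:  [     0   30/7   58/7  -29/7 ]
R3 <- R3 - (-30/61)*R2:  [      0       0  364/61   13/61 ]
Row echelon form:
[ -7     -1      -8     -3 ]
[  0  -61/7   -33/7   62/7 ]
[  0      0  364/61  13/61 ]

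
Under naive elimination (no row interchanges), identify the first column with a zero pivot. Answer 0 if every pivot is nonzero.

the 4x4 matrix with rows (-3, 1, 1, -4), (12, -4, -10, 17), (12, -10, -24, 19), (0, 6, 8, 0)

first zero-pivot column = 2

Naive forward elimination:
R2 <- R2 - (-4)*R1:  [  0   0  -6   1 ]
R3 <- R3 - (-4)*R1:  [   0   -6  -20    3 ]
Matrix at this point:
[ -3   1    1  -4 ]
[  0   0   -6   1 ]
[  0  -6  -20   3 ]
[  0   6    8   0 ]
Pivot entry (2,2) is zero but row 3 has -6 in column 2 -> naive elimination stops; a row interchange (e.g. R2 <-> R3) would be required here.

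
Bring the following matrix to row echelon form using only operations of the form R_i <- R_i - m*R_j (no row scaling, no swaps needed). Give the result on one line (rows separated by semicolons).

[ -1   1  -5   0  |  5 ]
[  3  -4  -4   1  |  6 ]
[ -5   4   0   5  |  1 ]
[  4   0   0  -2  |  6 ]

REF = [-1 1 -5 0 5; 0 -1 -19 1 21; 0 0 44 4 -45; 0 0 0 118/11 130/11]

Forward elimination:
R2 <- R2 - (-3)*R1:  [   0   -1  -19    1   21 ]
R3 <- R3 - (5)*R1:  [   0   -1   25    5  -24 ]
R4 <- R4 - (-4)*R1:  [   0    4  -20   -2   26 ]
R3 <- R3 - (1)*R2:  [   0    0   44    4  -45 ]
R4 <- R4 - (-4)*R2:  [   0    0  -96    2  110 ]
R4 <- R4 - (-24/11)*R3:  [      0       0       0  118/11  130/11 ]
Row echelon form:
[ -1   1   -5       0  |       5 ]
[  0  -1  -19       1  |      21 ]
[  0   0   44       4  |     -45 ]
[  0   0    0  118/11  |  130/11 ]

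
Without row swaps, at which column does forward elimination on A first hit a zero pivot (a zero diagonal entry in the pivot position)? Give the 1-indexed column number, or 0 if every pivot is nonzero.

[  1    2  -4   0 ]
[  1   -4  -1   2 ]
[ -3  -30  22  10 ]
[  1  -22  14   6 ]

Naive forward elimination:
R2 <- R2 - (1)*R1:  [  0  -6   3   2 ]
R3 <- R3 - (-3)*R1:  [   0  -24   10   10 ]
R4 <- R4 - (1)*R1:  [   0  -24   18    6 ]
R3 <- R3 - (4)*R2:  [  0   0  -2   2 ]
R4 <- R4 - (4)*R2:  [  0   0   6  -2 ]
R4 <- R4 - (-3)*R3:  [ 0  0  0  4 ]
All pivots nonzero; naive elimination completes without hitting a zero pivot.

first zero-pivot column = 0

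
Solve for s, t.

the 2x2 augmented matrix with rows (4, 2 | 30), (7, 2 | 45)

Forward elimination on [A|b]:
R2 <- R2 - (7/4)*R1:  [     0   -3/2  -15/2 ]
Row echelon form:
[ 4     2  |     30 ]
[ 0  -3/2  |  -15/2 ]
Back-substitution:
t = (-15/2) / (-3/2) = 5
s = (30 - (2)*(5)) / 4 = 5

(5, 5)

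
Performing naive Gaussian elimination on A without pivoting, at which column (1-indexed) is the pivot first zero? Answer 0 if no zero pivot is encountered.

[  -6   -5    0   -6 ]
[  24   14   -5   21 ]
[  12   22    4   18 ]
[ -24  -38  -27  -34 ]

Naive forward elimination:
R2 <- R2 - (-4)*R1:  [  0  -6  -5  -3 ]
R3 <- R3 - (-2)*R1:  [  0  12   4   6 ]
R4 <- R4 - (4)*R1:  [   0  -18  -27  -10 ]
R3 <- R3 - (-2)*R2:  [  0   0  -6   0 ]
R4 <- R4 - (3)*R2:  [   0    0  -12   -1 ]
R4 <- R4 - (2)*R3:  [  0   0   0  -1 ]
All pivots nonzero; naive elimination completes without hitting a zero pivot.

first zero-pivot column = 0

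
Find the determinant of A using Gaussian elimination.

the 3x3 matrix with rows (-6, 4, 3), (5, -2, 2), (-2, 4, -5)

det(A) = 120

Forward elimination:
R2 <- R2 - (-5/6)*R1:  [   0  4/3  9/2 ]
R3 <- R3 - (1/3)*R1:  [   0  8/3   -6 ]
R3 <- R3 - (2)*R2:  [   0    0  -15 ]
Upper-triangular form:
[ -6    4    3 ]
[  0  4/3  9/2 ]
[  0    0  -15 ]
det(A) = (-1)^0 * (-6) * (4/3) * (-15) = 120  (0 row swaps -> sign +1)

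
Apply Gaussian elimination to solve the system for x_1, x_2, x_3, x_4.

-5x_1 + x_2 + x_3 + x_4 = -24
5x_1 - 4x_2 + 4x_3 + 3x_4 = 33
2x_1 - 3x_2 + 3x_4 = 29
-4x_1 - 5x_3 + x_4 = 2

Forward elimination on [A|b]:
R2 <- R2 - (-1)*R1:  [  0  -3   5   4   9 ]
R3 <- R3 - (-2/5)*R1:  [     0  -13/5    2/5   17/5   97/5 ]
R4 <- R4 - (4/5)*R1:  [     0   -4/5  -29/5    1/5  106/5 ]
R3 <- R3 - (13/15)*R2:  [      0       0  -59/15   -1/15    58/5 ]
R4 <- R4 - (4/15)*R2:  [       0        0  -107/15   -13/15     94/5 ]
R4 <- R4 - (107/59)*R3:  [       0        0        0   -44/59  -132/59 ]
Row echelon form:
[ -5   1       1       1  |      -24 ]
[  0  -3       5       4  |        9 ]
[  0   0  -59/15   -1/15  |     58/5 ]
[  0   0       0  -44/59  |  -132/59 ]
Back-substitution:
x_4 = (-132/59) / (-44/59) = 3
x_3 = (58/5 - (-1/15)*(3)) / (-59/15) = -3
x_2 = (9 - (5)*(-3) - (4)*(3)) / -3 = -4
x_1 = (-24 - (1)*(-4) - (1)*(-3) - (1)*(3)) / -5 = 4

(4, -4, -3, 3)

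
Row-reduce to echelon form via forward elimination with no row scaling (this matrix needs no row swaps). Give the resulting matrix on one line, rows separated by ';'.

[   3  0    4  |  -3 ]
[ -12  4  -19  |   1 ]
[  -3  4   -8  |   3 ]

Forward elimination:
R2 <- R2 - (-4)*R1:  [   0    4   -3  -11 ]
R3 <- R3 - (-1)*R1:  [  0   4  -4   0 ]
R3 <- R3 - (1)*R2:  [  0   0  -1  11 ]
Row echelon form:
[ 3  0   4  |   -3 ]
[ 0  4  -3  |  -11 ]
[ 0  0  -1  |   11 ]

REF = [3 0 4 -3; 0 4 -3 -11; 0 0 -1 11]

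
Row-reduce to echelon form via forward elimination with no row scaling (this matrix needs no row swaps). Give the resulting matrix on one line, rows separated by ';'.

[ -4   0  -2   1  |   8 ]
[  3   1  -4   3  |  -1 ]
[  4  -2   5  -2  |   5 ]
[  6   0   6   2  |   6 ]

Forward elimination:
R2 <- R2 - (-3/4)*R1:  [     0      1  -11/2   15/4      5 ]
R3 <- R3 - (-1)*R1:  [  0  -2   3  -1  13 ]
R4 <- R4 - (-3/2)*R1:  [   0    0    3  7/2   18 ]
R3 <- R3 - (-2)*R2:  [    0     0    -8  13/2    23 ]
R4 <- R4 - (-3/8)*R3:  [     0      0      0  95/16  213/8 ]
Row echelon form:
[ -4  0     -2      1  |      8 ]
[  0  1  -11/2   15/4  |      5 ]
[  0  0     -8   13/2  |     23 ]
[  0  0      0  95/16  |  213/8 ]

REF = [-4 0 -2 1 8; 0 1 -11/2 15/4 5; 0 0 -8 13/2 23; 0 0 0 95/16 213/8]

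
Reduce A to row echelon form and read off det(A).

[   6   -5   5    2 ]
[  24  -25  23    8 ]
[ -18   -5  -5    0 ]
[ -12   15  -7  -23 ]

Forward elimination:
R2 <- R2 - (4)*R1:  [  0  -5   3   0 ]
R3 <- R3 - (-3)*R1:  [   0  -20   10    6 ]
R4 <- R4 - (-2)*R1:  [   0    5    3  -19 ]
R3 <- R3 - (4)*R2:  [  0   0  -2   6 ]
R4 <- R4 - (-1)*R2:  [   0    0    6  -19 ]
R4 <- R4 - (-3)*R3:  [  0   0   0  -1 ]
Upper-triangular form:
[ 6  -5   5   2 ]
[ 0  -5   3   0 ]
[ 0   0  -2   6 ]
[ 0   0   0  -1 ]
det(A) = (-1)^0 * (6) * (-5) * (-2) * (-1) = -60  (0 row swaps -> sign +1)

det(A) = -60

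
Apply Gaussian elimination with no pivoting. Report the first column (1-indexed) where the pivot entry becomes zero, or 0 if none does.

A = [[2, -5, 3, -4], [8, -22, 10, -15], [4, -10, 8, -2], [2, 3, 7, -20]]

Naive forward elimination:
R2 <- R2 - (4)*R1:  [  0  -2  -2   1 ]
R3 <- R3 - (2)*R1:  [ 0  0  2  6 ]
R4 <- R4 - (1)*R1:  [   0    8    4  -16 ]
R4 <- R4 - (-4)*R2:  [   0    0   -4  -12 ]
R4 <- R4 - (-2)*R3:  [ 0  0  0  0 ]
Matrix at this point:
[ 2  -5   3  -4 ]
[ 0  -2  -2   1 ]
[ 0   0   2   6 ]
[ 0   0   0   0 ]
Pivot entry (4,4) in the last row is zero and there are no rows below to swap with -> zero pivot in column 4 (A is singular).

first zero-pivot column = 4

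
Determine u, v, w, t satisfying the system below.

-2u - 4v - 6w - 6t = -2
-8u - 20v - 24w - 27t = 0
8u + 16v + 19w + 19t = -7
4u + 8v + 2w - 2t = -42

(2, -5, -1, 4)

Forward elimination on [A|b]:
R2 <- R2 - (4)*R1:  [  0  -4   0  -3   8 ]
R3 <- R3 - (-4)*R1:  [   0    0   -5   -5  -15 ]
R4 <- R4 - (-2)*R1:  [   0    0  -10  -14  -46 ]
R4 <- R4 - (2)*R3:  [   0    0    0   -4  -16 ]
Row echelon form:
[ -2  -4  -6  -6  |   -2 ]
[  0  -4   0  -3  |    8 ]
[  0   0  -5  -5  |  -15 ]
[  0   0   0  -4  |  -16 ]
Back-substitution:
t = (-16) / -4 = 4
w = (-15 - (-5)*(4)) / -5 = -1
v = (8 - (-3)*(4)) / -4 = -5
u = (-2 - (-4)*(-5) - (-6)*(-1) - (-6)*(4)) / -2 = 2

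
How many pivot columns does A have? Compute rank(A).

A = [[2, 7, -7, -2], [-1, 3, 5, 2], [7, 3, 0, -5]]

Row reduction:
R2 <- R2 - (-1/2)*R1:  [    0  13/2   3/2     1 ]
R3 <- R3 - (7/2)*R1:  [     0  -43/2   49/2      2 ]
R3 <- R3 - (-43/13)*R2:  [      0       0  383/13   69/13 ]
Row echelon form:
[ 2     7      -7     -2 ]
[ 0  13/2     3/2      1 ]
[ 0     0  383/13  69/13 ]
Nonzero rows / pivot columns: 3

rank(A) = 3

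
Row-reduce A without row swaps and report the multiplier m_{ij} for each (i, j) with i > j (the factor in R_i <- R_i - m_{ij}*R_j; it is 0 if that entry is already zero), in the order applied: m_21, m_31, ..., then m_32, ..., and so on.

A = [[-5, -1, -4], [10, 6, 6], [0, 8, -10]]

multipliers: -2, 0, 2

Forward elimination:
R2 <- R2 - (-2)*R1:  [  0   4  -2 ]
R3: entry in column 1 is already 0 -> m_{31} = 0 (no row operation needed)
R3 <- R3 - (2)*R2:  [  0   0  -6 ]
Multipliers (in order of application): m_{21} = -2, m_{31} = 0, m_{32} = 2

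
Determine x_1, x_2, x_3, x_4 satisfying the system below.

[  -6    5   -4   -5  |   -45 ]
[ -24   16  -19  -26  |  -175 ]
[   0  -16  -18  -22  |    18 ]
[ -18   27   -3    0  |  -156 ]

Forward elimination on [A|b]:
R2 <- R2 - (4)*R1:  [  0  -4  -3  -6   5 ]
R4 <- R4 - (3)*R1:  [   0   12    9   15  -21 ]
R3 <- R3 - (4)*R2:  [  0   0  -6   2  -2 ]
R4 <- R4 - (-3)*R2:  [  0   0   0  -3  -6 ]
Row echelon form:
[ -6   5  -4  -5  |  -45 ]
[  0  -4  -3  -6  |    5 ]
[  0   0  -6   2  |   -2 ]
[  0   0   0  -3  |   -6 ]
Back-substitution:
x_4 = (-6) / -3 = 2
x_3 = (-2 - (2)*(2)) / -6 = 1
x_2 = (5 - (-3)*(1) - (-6)*(2)) / -4 = -5
x_1 = (-45 - (5)*(-5) - (-4)*(1) - (-5)*(2)) / -6 = 1

(1, -5, 1, 2)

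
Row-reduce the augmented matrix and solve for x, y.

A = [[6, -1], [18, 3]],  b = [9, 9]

Forward elimination on [A|b]:
R2 <- R2 - (3)*R1:  [   0    6  -18 ]
Row echelon form:
[ 6  -1  |    9 ]
[ 0   6  |  -18 ]
Back-substitution:
y = (-18) / 6 = -3
x = (9 - (-1)*(-3)) / 6 = 1

(1, -3)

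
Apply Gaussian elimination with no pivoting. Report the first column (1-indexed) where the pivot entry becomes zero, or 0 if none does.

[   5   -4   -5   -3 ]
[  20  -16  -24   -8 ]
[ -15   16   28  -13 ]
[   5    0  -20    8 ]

Naive forward elimination:
R2 <- R2 - (4)*R1:  [  0   0  -4   4 ]
R3 <- R3 - (-3)*R1:  [   0    4   13  -22 ]
R4 <- R4 - (1)*R1:  [   0    4  -15   11 ]
Matrix at this point:
[ 5  -4   -5   -3 ]
[ 0   0   -4    4 ]
[ 0   4   13  -22 ]
[ 0   4  -15   11 ]
Pivot entry (2,2) is zero but row 3 has 4 in column 2 -> naive elimination stops; a row interchange (e.g. R2 <-> R3) would be required here.

first zero-pivot column = 2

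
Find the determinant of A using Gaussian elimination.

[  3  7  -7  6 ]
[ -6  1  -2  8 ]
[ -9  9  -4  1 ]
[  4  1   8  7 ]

det(A) = 11165

Forward elimination:
R2 <- R2 - (-2)*R1:  [   0   15  -16   20 ]
R3 <- R3 - (-3)*R1:  [   0   30  -25   19 ]
R4 <- R4 - (4/3)*R1:  [     0  -25/3   52/3     -1 ]
R3 <- R3 - (2)*R2:  [   0    0    7  -21 ]
R4 <- R4 - (-5/9)*R2:  [    0     0  76/9  91/9 ]
R4 <- R4 - (76/63)*R3:  [     0      0      0  319/9 ]
Upper-triangular form:
[ 3   7   -7      6 ]
[ 0  15  -16     20 ]
[ 0   0    7    -21 ]
[ 0   0    0  319/9 ]
det(A) = (-1)^0 * (3) * (15) * (7) * (319/9) = 11165  (0 row swaps -> sign +1)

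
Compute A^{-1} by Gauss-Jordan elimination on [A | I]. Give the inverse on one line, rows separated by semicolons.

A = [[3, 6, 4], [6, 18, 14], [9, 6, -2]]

Gauss-Jordan on [A | I]:
R1 <- (1/3)*R1:  [   1    2  4/3  |  1/3    0    0 ]
R2 <- R2 - (6)*R1:  [  0   6   6  |  -2   1   0 ]
R3 <- R3 - (9)*R1:  [   0  -12  -14  |   -3    0    1 ]
R2 <- (1/6)*R2:  [    0     1     1  |  -1/3   1/6     0 ]
R1 <- R1 - (2)*R2:  [    1     0  -2/3  |     1  -1/3     0 ]
R3 <- R3 - (-12)*R2:  [  0   0  -2  |  -7   2   1 ]
R3 <- (1/-2)*R3:  [    0     0     1  |   7/2    -1  -1/2 ]
R1 <- R1 - (-2/3)*R3:  [    1     0     0  |  10/3    -1  -1/3 ]
R2 <- R2 - (1)*R3:  [     0      1      0  |  -23/6    7/6    1/2 ]
Right block of [I | A^{-1}] is the inverse:
[  10/3   -1  -1/3 ]
[ -23/6  7/6   1/2 ]
[   7/2   -1  -1/2 ]

inverse = [10/3 -1 -1/3; -23/6 7/6 1/2; 7/2 -1 -1/2]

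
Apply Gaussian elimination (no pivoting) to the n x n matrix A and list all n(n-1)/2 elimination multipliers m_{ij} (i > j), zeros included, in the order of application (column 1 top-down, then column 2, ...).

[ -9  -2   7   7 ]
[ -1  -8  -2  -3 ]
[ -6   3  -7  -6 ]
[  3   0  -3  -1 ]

Forward elimination:
R2 <- R2 - (1/9)*R1:  [     0  -70/9  -25/9  -34/9 ]
R3 <- R3 - (2/3)*R1:  [     0   13/3  -35/3  -32/3 ]
R4 <- R4 - (-1/3)*R1:  [    0  -2/3  -2/3   4/3 ]
R3 <- R3 - (-39/70)*R2:  [       0        0  -185/14  -447/35 ]
R4 <- R4 - (3/35)*R2:  [     0      0   -3/7  58/35 ]
R4 <- R4 - (6/185)*R3:  [        0         0         0  1916/925 ]
Multipliers (in order of application): m_{21} = 1/9, m_{31} = 2/3, m_{41} = -1/3, m_{32} = -39/70, m_{42} = 3/35, m_{43} = 6/185

multipliers: 1/9, 2/3, -1/3, -39/70, 3/35, 6/185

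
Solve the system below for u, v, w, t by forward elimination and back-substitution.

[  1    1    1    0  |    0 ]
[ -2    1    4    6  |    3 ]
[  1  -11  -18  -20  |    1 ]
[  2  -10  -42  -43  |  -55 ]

(-2, -3, 5, -3)

Forward elimination on [A|b]:
R2 <- R2 - (-2)*R1:  [ 0  3  6  6  3 ]
R3 <- R3 - (1)*R1:  [   0  -12  -19  -20    1 ]
R4 <- R4 - (2)*R1:  [   0  -12  -44  -43  -55 ]
R3 <- R3 - (-4)*R2:  [  0   0   5   4  13 ]
R4 <- R4 - (-4)*R2:  [   0    0  -20  -19  -43 ]
R4 <- R4 - (-4)*R3:  [  0   0   0  -3   9 ]
Row echelon form:
[ 1  1  1   0  |   0 ]
[ 0  3  6   6  |   3 ]
[ 0  0  5   4  |  13 ]
[ 0  0  0  -3  |   9 ]
Back-substitution:
t = (9) / -3 = -3
w = (13 - (4)*(-3)) / 5 = 5
v = (3 - (6)*(5) - (6)*(-3)) / 3 = -3
u = (0 - (1)*(-3) - (1)*(5)) / 1 = -2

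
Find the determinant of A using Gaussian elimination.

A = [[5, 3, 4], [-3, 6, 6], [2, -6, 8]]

Forward elimination:
R2 <- R2 - (-3/5)*R1:  [    0  39/5  42/5 ]
R3 <- R3 - (2/5)*R1:  [     0  -36/5   32/5 ]
R3 <- R3 - (-12/13)*R2:  [      0       0  184/13 ]
Upper-triangular form:
[ 5     3       4 ]
[ 0  39/5    42/5 ]
[ 0     0  184/13 ]
det(A) = (-1)^0 * (5) * (39/5) * (184/13) = 552  (0 row swaps -> sign +1)

det(A) = 552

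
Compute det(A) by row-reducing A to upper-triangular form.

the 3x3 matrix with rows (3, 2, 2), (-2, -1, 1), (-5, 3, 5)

Forward elimination:
R2 <- R2 - (-2/3)*R1:  [   0  1/3  7/3 ]
R3 <- R3 - (-5/3)*R1:  [    0  19/3  25/3 ]
R3 <- R3 - (19)*R2:  [   0    0  -36 ]
Upper-triangular form:
[ 3    2    2 ]
[ 0  1/3  7/3 ]
[ 0    0  -36 ]
det(A) = (-1)^0 * (3) * (1/3) * (-36) = -36  (0 row swaps -> sign +1)

det(A) = -36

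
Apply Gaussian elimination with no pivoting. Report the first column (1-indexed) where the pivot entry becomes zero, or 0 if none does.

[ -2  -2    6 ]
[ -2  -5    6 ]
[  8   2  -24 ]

Naive forward elimination:
R2 <- R2 - (1)*R1:  [  0  -3   0 ]
R3 <- R3 - (-4)*R1:  [  0  -6   0 ]
R3 <- R3 - (2)*R2:  [ 0  0  0 ]
Matrix at this point:
[ -2  -2  6 ]
[  0  -3  0 ]
[  0   0  0 ]
Pivot entry (3,3) in the last row is zero and there are no rows below to swap with -> zero pivot in column 3 (A is singular).

first zero-pivot column = 3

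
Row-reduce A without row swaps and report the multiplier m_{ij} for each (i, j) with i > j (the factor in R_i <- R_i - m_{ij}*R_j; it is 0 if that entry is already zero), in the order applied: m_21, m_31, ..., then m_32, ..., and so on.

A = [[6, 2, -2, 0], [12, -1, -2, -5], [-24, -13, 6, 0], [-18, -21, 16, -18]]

Forward elimination:
R2 <- R2 - (2)*R1:  [  0  -5   2  -5 ]
R3 <- R3 - (-4)*R1:  [  0  -5  -2   0 ]
R4 <- R4 - (-3)*R1:  [   0  -15   10  -18 ]
R3 <- R3 - (1)*R2:  [  0   0  -4   5 ]
R4 <- R4 - (3)*R2:  [  0   0   4  -3 ]
R4 <- R4 - (-1)*R3:  [ 0  0  0  2 ]
Multipliers (in order of application): m_{21} = 2, m_{31} = -4, m_{41} = -3, m_{32} = 1, m_{42} = 3, m_{43} = -1

multipliers: 2, -4, -3, 1, 3, -1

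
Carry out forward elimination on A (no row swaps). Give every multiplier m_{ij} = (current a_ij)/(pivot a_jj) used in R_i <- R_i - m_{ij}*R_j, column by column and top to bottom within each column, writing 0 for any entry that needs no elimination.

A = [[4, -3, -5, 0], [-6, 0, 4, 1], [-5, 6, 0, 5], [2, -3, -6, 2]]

Forward elimination:
R2 <- R2 - (-3/2)*R1:  [    0  -9/2  -7/2     1 ]
R3 <- R3 - (-5/4)*R1:  [     0    9/4  -25/4      5 ]
R4 <- R4 - (1/2)*R1:  [    0  -3/2  -7/2     2 ]
R3 <- R3 - (-1/2)*R2:  [    0     0    -8  11/2 ]
R4 <- R4 - (1/3)*R2:  [    0     0  -7/3   5/3 ]
R4 <- R4 - (7/24)*R3:  [    0     0     0  1/16 ]
Multipliers (in order of application): m_{21} = -3/2, m_{31} = -5/4, m_{41} = 1/2, m_{32} = -1/2, m_{42} = 1/3, m_{43} = 7/24

multipliers: -3/2, -5/4, 1/2, -1/2, 1/3, 7/24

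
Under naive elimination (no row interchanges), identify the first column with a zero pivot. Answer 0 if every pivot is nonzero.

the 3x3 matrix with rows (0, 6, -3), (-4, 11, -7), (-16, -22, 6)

Naive forward elimination:
Pivot entry (1,1) is zero but row 2 has -4 in column 1 -> naive elimination stops; a row interchange (e.g. R1 <-> R2) would be required here.

first zero-pivot column = 1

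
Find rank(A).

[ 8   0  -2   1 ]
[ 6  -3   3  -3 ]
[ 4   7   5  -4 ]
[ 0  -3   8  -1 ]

rank(A) = 4

Row reduction:
R2 <- R2 - (3/4)*R1:  [     0     -3    9/2  -15/4 ]
R3 <- R3 - (1/2)*R1:  [    0     7     6  -9/2 ]
R3 <- R3 - (-7/3)*R2:  [     0      0   33/2  -53/4 ]
R4 <- R4 - (1)*R2:  [    0     0   7/2  11/4 ]
R4 <- R4 - (7/33)*R3:  [      0       0       0  367/66 ]
Row echelon form:
[ 8   0    -2       1 ]
[ 0  -3   9/2   -15/4 ]
[ 0   0  33/2   -53/4 ]
[ 0   0     0  367/66 ]
Nonzero rows / pivot columns: 4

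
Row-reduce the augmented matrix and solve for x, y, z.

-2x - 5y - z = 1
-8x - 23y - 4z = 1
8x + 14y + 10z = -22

(-2, 1, -2)

Forward elimination on [A|b]:
R2 <- R2 - (4)*R1:  [  0  -3   0  -3 ]
R3 <- R3 - (-4)*R1:  [   0   -6    6  -18 ]
R3 <- R3 - (2)*R2:  [   0    0    6  -12 ]
Row echelon form:
[ -2  -5  -1  |    1 ]
[  0  -3   0  |   -3 ]
[  0   0   6  |  -12 ]
Back-substitution:
z = (-12) / 6 = -2
y = (-3) / -3 = 1
x = (1 - (-5)*(1) - (-1)*(-2)) / -2 = -2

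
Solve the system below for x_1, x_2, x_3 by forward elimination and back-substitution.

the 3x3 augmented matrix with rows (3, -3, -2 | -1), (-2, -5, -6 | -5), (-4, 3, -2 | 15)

(2, 5, -4)

Forward elimination on [A|b]:
R2 <- R2 - (-2/3)*R1:  [     0     -7  -22/3  -17/3 ]
R3 <- R3 - (-4/3)*R1:  [     0     -1  -14/3   41/3 ]
R3 <- R3 - (1/7)*R2:  [      0       0  -76/21  304/21 ]
Row echelon form:
[ 3  -3      -2  |      -1 ]
[ 0  -7   -22/3  |   -17/3 ]
[ 0   0  -76/21  |  304/21 ]
Back-substitution:
x_3 = (304/21) / (-76/21) = -4
x_2 = (-17/3 - (-22/3)*(-4)) / -7 = 5
x_1 = (-1 - (-3)*(5) - (-2)*(-4)) / 3 = 2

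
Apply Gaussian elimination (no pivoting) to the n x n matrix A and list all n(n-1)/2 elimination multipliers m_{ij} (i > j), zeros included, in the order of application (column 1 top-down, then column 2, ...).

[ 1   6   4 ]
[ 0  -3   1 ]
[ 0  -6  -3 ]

Forward elimination:
R2: entry in column 1 is already 0 -> m_{21} = 0 (no row operation needed)
R3: entry in column 1 is already 0 -> m_{31} = 0 (no row operation needed)
R3 <- R3 - (2)*R2:  [  0   0  -5 ]
Multipliers (in order of application): m_{21} = 0, m_{31} = 0, m_{32} = 2

multipliers: 0, 0, 2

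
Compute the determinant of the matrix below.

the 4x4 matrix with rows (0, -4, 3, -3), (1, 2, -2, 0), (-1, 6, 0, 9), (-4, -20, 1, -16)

Forward elimination:
R1 <-> R2   (pivot in column 1 was zero)
[  1    2  -2    0 ]
[  0   -4   3   -3 ]
[ -1    6   0    9 ]
[ -4  -20   1  -16 ]
R3 <- R3 - (-1)*R1:  [  0   8  -2   9 ]
R4 <- R4 - (-4)*R1:  [   0  -12   -7  -16 ]
R3 <- R3 - (-2)*R2:  [ 0  0  4  3 ]
R4 <- R4 - (3)*R2:  [   0    0  -16   -7 ]
R4 <- R4 - (-4)*R3:  [ 0  0  0  5 ]
Upper-triangular form:
[ 1   2  -2   0 ]
[ 0  -4   3  -3 ]
[ 0   0   4   3 ]
[ 0   0   0   5 ]
det(A) = (-1)^1 * (1) * (-4) * (4) * (5) = 80  (1 row swap -> sign -1)

det(A) = 80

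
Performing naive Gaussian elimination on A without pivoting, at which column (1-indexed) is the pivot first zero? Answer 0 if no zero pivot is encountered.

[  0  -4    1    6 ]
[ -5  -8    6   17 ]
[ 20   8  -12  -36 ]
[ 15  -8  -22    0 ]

Naive forward elimination:
Pivot entry (1,1) is zero but row 2 has -5 in column 1 -> naive elimination stops; a row interchange (e.g. R1 <-> R2) would be required here.

first zero-pivot column = 1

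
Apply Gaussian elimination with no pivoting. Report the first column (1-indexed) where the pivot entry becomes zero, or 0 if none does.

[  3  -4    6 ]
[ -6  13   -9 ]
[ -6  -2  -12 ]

Naive forward elimination:
R2 <- R2 - (-2)*R1:  [ 0  5  3 ]
R3 <- R3 - (-2)*R1:  [   0  -10    0 ]
R3 <- R3 - (-2)*R2:  [ 0  0  6 ]
All pivots nonzero; naive elimination completes without hitting a zero pivot.

first zero-pivot column = 0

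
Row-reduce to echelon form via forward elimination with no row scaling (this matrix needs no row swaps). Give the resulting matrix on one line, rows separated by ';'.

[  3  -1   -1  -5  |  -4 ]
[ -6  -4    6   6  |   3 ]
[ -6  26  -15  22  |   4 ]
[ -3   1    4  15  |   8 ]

Forward elimination:
R2 <- R2 - (-2)*R1:  [  0  -6   4  -4  -5 ]
R3 <- R3 - (-2)*R1:  [   0   24  -17   12   -4 ]
R4 <- R4 - (-1)*R1:  [  0   0   3  10   4 ]
R3 <- R3 - (-4)*R2:  [   0    0   -1   -4  -24 ]
R4 <- R4 - (-3)*R3:  [   0    0    0   -2  -68 ]
Row echelon form:
[ 3  -1  -1  -5  |   -4 ]
[ 0  -6   4  -4  |   -5 ]
[ 0   0  -1  -4  |  -24 ]
[ 0   0   0  -2  |  -68 ]

REF = [3 -1 -1 -5 -4; 0 -6 4 -4 -5; 0 0 -1 -4 -24; 0 0 0 -2 -68]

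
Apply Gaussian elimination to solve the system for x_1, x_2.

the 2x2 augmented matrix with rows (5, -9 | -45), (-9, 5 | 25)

(0, 5)

Forward elimination on [A|b]:
R2 <- R2 - (-9/5)*R1:  [     0  -56/5    -56 ]
Row echelon form:
[ 5     -9  |  -45 ]
[ 0  -56/5  |  -56 ]
Back-substitution:
x_2 = (-56) / (-56/5) = 5
x_1 = (-45 - (-9)*(5)) / 5 = 0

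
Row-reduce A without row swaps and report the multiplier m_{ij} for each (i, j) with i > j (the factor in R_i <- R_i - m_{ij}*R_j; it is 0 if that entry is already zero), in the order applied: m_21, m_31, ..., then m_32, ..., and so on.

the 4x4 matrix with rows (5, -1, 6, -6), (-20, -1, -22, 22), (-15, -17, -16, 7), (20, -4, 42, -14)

Forward elimination:
R2 <- R2 - (-4)*R1:  [  0  -5   2  -2 ]
R3 <- R3 - (-3)*R1:  [   0  -20    2  -11 ]
R4 <- R4 - (4)*R1:  [  0   0  18  10 ]
R3 <- R3 - (4)*R2:  [  0   0  -6  -3 ]
R4: entry in column 2 is already 0 -> m_{42} = 0 (no row operation needed)
R4 <- R4 - (-3)*R3:  [ 0  0  0  1 ]
Multipliers (in order of application): m_{21} = -4, m_{31} = -3, m_{41} = 4, m_{32} = 4, m_{42} = 0, m_{43} = -3

multipliers: -4, -3, 4, 4, 0, -3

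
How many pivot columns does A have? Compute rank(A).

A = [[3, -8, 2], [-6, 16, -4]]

Row reduction:
R2 <- R2 - (-2)*R1:  [ 0  0  0 ]
Row echelon form:
[ 3  -8  2 ]
[ 0   0  0 ]
Nonzero rows / pivot columns: 1

rank(A) = 1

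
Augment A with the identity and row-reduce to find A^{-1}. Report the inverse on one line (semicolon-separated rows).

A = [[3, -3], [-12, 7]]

Gauss-Jordan on [A | I]:
R1 <- (1/3)*R1:  [   1   -1  |  1/3    0 ]
R2 <- R2 - (-12)*R1:  [  0  -5  |   4   1 ]
R2 <- (1/-5)*R2:  [    0     1  |  -4/5  -1/5 ]
R1 <- R1 - (-1)*R2:  [     1      0  |  -7/15   -1/5 ]
Right block of [I | A^{-1}] is the inverse:
[ -7/15  -1/5 ]
[  -4/5  -1/5 ]

inverse = [-7/15 -1/5; -4/5 -1/5]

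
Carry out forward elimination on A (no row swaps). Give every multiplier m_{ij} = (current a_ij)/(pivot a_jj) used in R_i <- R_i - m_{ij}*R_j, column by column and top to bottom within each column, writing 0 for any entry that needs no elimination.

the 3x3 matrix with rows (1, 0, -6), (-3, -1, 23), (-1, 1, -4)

Forward elimination:
R2 <- R2 - (-3)*R1:  [  0  -1   5 ]
R3 <- R3 - (-1)*R1:  [   0    1  -10 ]
R3 <- R3 - (-1)*R2:  [  0   0  -5 ]
Multipliers (in order of application): m_{21} = -3, m_{31} = -1, m_{32} = -1

multipliers: -3, -1, -1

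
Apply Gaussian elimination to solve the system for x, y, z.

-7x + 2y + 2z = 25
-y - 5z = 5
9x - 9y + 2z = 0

Forward elimination on [A|b]:
R3 <- R3 - (-9/7)*R1:  [     0  -45/7   32/7  225/7 ]
R3 <- R3 - (45/7)*R2:  [     0      0  257/7      0 ]
Row echelon form:
[ -7   2      2  |  25 ]
[  0  -1     -5  |   5 ]
[  0   0  257/7  |   0 ]
Back-substitution:
z = (0) / (257/7) = 0
y = (5 - (-5)*(0)) / -1 = -5
x = (25 - (2)*(-5) - (2)*(0)) / -7 = -5

(-5, -5, 0)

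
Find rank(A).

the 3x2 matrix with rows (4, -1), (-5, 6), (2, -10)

Row reduction:
R2 <- R2 - (-5/4)*R1:  [    0  19/4 ]
R3 <- R3 - (1/2)*R1:  [     0  -19/2 ]
R3 <- R3 - (-2)*R2:  [ 0  0 ]
Row echelon form:
[ 4    -1 ]
[ 0  19/4 ]
[ 0     0 ]
Nonzero rows / pivot columns: 2

rank(A) = 2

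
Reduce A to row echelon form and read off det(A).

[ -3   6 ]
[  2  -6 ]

det(A) = 6

Forward elimination:
R2 <- R2 - (-2/3)*R1:  [  0  -2 ]
Upper-triangular form:
[ -3   6 ]
[  0  -2 ]
det(A) = (-1)^0 * (-3) * (-2) = 6  (0 row swaps -> sign +1)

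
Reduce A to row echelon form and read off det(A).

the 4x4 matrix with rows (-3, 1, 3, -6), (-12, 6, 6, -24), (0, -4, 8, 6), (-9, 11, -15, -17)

det(A) = 24

Forward elimination:
R2 <- R2 - (4)*R1:  [  0   2  -6   0 ]
R4 <- R4 - (3)*R1:  [   0    8  -24    1 ]
R3 <- R3 - (-2)*R2:  [  0   0  -4   6 ]
R4 <- R4 - (4)*R2:  [ 0  0  0  1 ]
Upper-triangular form:
[ -3  1   3  -6 ]
[  0  2  -6   0 ]
[  0  0  -4   6 ]
[  0  0   0   1 ]
det(A) = (-1)^0 * (-3) * (2) * (-4) * (1) = 24  (0 row swaps -> sign +1)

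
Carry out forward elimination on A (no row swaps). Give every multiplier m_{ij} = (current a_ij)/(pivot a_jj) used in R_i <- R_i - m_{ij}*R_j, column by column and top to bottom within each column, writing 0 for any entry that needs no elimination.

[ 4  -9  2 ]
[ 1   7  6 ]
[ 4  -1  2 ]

Forward elimination:
R2 <- R2 - (1/4)*R1:  [    0  37/4  11/2 ]
R3 <- R3 - (1)*R1:  [ 0  8  0 ]
R3 <- R3 - (32/37)*R2:  [       0        0  -176/37 ]
Multipliers (in order of application): m_{21} = 1/4, m_{31} = 1, m_{32} = 32/37

multipliers: 1/4, 1, 32/37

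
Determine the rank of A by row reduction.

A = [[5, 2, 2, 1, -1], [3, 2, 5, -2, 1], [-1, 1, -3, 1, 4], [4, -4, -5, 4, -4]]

rank(A) = 4

Row reduction:
R2 <- R2 - (3/5)*R1:  [     0    4/5   19/5  -13/5    8/5 ]
R3 <- R3 - (-1/5)*R1:  [     0    7/5  -13/5    6/5   19/5 ]
R4 <- R4 - (4/5)*R1:  [     0  -28/5  -33/5   16/5  -16/5 ]
R3 <- R3 - (7/4)*R2:  [     0      0  -37/4   23/4      1 ]
R4 <- R4 - (-7)*R2:  [   0    0   20  -15    8 ]
R4 <- R4 - (-80/37)*R3:  [      0       0       0  -95/37  376/37 ]
Row echelon form:
[ 5    2      2       1      -1 ]
[ 0  4/5   19/5   -13/5     8/5 ]
[ 0    0  -37/4    23/4       1 ]
[ 0    0      0  -95/37  376/37 ]
Nonzero rows / pivot columns: 4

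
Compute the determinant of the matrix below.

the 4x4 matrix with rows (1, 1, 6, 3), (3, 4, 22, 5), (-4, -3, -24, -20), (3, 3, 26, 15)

Forward elimination:
R2 <- R2 - (3)*R1:  [  0   1   4  -4 ]
R3 <- R3 - (-4)*R1:  [  0   1   0  -8 ]
R4 <- R4 - (3)*R1:  [ 0  0  8  6 ]
R3 <- R3 - (1)*R2:  [  0   0  -4  -4 ]
R4 <- R4 - (-2)*R3:  [  0   0   0  -2 ]
Upper-triangular form:
[ 1  1   6   3 ]
[ 0  1   4  -4 ]
[ 0  0  -4  -4 ]
[ 0  0   0  -2 ]
det(A) = (-1)^0 * (1) * (1) * (-4) * (-2) = 8  (0 row swaps -> sign +1)

det(A) = 8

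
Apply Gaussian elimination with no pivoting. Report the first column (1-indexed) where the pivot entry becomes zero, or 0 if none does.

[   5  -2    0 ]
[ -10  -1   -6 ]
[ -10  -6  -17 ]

first zero-pivot column = 0

Naive forward elimination:
R2 <- R2 - (-2)*R1:  [  0  -5  -6 ]
R3 <- R3 - (-2)*R1:  [   0  -10  -17 ]
R3 <- R3 - (2)*R2:  [  0   0  -5 ]
All pivots nonzero; naive elimination completes without hitting a zero pivot.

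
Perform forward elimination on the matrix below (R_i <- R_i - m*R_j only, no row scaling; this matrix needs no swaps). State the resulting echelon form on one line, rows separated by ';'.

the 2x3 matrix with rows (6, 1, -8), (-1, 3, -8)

REF = [6 1 -8; 0 19/6 -28/3]

Forward elimination:
R2 <- R2 - (-1/6)*R1:  [     0   19/6  -28/3 ]
Row echelon form:
[ 6     1     -8 ]
[ 0  19/6  -28/3 ]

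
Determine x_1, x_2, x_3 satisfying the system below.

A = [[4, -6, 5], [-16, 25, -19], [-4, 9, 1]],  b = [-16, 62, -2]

(4, 2, -4)

Forward elimination on [A|b]:
R2 <- R2 - (-4)*R1:  [  0   1   1  -2 ]
R3 <- R3 - (-1)*R1:  [   0    3    6  -18 ]
R3 <- R3 - (3)*R2:  [   0    0    3  -12 ]
Row echelon form:
[ 4  -6  5  |  -16 ]
[ 0   1  1  |   -2 ]
[ 0   0  3  |  -12 ]
Back-substitution:
x_3 = (-12) / 3 = -4
x_2 = (-2 - (1)*(-4)) / 1 = 2
x_1 = (-16 - (-6)*(2) - (5)*(-4)) / 4 = 4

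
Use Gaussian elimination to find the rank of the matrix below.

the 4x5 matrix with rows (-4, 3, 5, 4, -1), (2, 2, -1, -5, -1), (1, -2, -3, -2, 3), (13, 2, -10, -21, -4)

Row reduction:
R2 <- R2 - (-1/2)*R1:  [    0   7/2   3/2    -3  -3/2 ]
R3 <- R3 - (-1/4)*R1:  [    0  -5/4  -7/4    -1  11/4 ]
R4 <- R4 - (-13/4)*R1:  [     0   47/4   25/4     -8  -29/4 ]
R3 <- R3 - (-5/14)*R2:  [      0       0  -17/14  -29/14   31/14 ]
R4 <- R4 - (47/14)*R2:  [      0       0   17/14   29/14  -31/14 ]
R4 <- R4 - (-1)*R3:  [ 0  0  0  0  0 ]
Row echelon form:
[ -4    3       5       4     -1 ]
[  0  7/2     3/2      -3   -3/2 ]
[  0    0  -17/14  -29/14  31/14 ]
[  0    0       0       0      0 ]
Nonzero rows / pivot columns: 3

rank(A) = 3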